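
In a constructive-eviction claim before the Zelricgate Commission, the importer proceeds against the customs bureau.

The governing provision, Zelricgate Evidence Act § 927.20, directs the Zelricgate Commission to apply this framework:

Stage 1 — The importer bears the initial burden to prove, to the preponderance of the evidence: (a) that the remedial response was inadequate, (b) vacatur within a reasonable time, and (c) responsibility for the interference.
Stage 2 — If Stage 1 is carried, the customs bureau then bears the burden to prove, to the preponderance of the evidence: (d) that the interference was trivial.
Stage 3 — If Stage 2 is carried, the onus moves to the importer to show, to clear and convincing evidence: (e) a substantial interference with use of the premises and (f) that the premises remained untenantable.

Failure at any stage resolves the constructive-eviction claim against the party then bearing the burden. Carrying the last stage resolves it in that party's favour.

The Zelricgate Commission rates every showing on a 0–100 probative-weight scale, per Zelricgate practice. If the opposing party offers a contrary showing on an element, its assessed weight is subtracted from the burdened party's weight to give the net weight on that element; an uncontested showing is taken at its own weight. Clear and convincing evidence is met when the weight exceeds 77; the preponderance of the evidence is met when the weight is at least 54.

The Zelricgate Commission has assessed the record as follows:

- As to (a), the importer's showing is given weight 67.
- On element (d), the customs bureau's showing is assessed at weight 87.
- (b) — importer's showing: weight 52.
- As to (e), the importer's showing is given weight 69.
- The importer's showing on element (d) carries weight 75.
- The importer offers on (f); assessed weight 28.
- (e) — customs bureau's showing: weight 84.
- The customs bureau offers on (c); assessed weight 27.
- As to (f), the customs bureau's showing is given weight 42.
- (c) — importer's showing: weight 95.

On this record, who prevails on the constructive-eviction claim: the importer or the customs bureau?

Stage 1 — burden on importer; standard: the preponderance of the evidence (weight is at least 54).
    (a): 67 ≥ 54 [met]
    (b): 52 < 54 [not met]
    (c): 95 − 27 = 68 ≥ 54 [met]
  Stage 1 not carried; the importer fails its burden.
So the customs bureau prevails.

customs bureau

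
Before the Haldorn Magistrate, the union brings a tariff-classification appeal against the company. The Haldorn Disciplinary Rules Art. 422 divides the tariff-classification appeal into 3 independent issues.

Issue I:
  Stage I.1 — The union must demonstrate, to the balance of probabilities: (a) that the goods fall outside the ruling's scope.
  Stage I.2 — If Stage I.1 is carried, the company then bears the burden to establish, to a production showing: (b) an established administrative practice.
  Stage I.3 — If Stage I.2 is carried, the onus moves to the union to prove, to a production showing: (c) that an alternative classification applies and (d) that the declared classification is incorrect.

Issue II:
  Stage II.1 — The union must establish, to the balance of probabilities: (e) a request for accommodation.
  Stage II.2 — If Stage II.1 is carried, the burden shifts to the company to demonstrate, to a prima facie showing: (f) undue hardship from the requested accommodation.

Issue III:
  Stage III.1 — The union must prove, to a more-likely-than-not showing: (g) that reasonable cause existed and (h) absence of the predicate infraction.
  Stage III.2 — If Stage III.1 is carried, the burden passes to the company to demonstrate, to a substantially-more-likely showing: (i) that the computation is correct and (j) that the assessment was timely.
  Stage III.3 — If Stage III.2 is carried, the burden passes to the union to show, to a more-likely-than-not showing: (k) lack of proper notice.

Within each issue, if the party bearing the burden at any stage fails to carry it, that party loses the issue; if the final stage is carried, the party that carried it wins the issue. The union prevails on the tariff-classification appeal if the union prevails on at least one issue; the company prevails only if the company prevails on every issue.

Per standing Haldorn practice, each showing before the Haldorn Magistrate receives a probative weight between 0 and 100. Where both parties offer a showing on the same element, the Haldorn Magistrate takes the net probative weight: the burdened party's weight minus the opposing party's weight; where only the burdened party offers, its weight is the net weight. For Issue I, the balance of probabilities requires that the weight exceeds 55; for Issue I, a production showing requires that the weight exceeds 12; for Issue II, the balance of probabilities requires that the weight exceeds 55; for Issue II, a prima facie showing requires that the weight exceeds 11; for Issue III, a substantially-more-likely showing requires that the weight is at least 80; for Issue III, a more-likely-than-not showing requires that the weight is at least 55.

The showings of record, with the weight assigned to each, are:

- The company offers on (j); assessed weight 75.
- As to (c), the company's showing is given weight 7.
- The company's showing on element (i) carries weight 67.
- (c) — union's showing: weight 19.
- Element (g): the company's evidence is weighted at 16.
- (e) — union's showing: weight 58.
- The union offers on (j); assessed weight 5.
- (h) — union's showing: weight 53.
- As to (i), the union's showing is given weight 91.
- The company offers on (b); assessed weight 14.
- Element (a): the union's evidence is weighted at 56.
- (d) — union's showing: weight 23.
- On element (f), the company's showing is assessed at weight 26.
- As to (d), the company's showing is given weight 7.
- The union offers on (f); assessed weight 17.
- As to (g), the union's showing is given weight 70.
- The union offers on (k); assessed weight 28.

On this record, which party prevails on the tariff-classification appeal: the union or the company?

union

— Issue I —
Stage I.1 — burden on union; standard: the balance of probabilities (weight exceeds 55).
    (a): 56 > 55 [met]
  All elements met. The burden passes to the company.
Stage I.2 — burden on company; standard: a production showing (weight exceeds 12).
    (b): 14 > 12 [met]
  The company carries Stage I.2; the union now bears the burden.
Stage I.3 — burden on union; standard: a production showing (weight exceeds 12).
    (c): 19 − 7 = 12 ≤ 12 [not met]
    (d): 23 − 7 = 16 > 12 [met]
  The union does not carry Stage I.3.
The company prevails on this issue.
— Issue II —
Stage II.1 (union, the balance of probabilities, weight exceeds 55): (e) 58 > 55 — meets.
  All elements met. The burden passes to the company.
Stage II.2 (company, a prima facie showing, weight exceeds 11): (f) net 26−17=9 ≤ 11 — fails.
  The company does not carry Stage II.2.
The analysis ends at Stage II.2; the union prevails on this issue.
— Issue III —
Stage III.1 (union, a more-likely-than-not showing, weight is at least 55): (g) net 70−16=54 < 55 — fails; (h) 53 < 55 — fails.
  Not every element is met, so the union fails to carry Stage III.1.
So the company prevails on this issue.
Per-issue: Issue I → company; Issue II → union; Issue III → company. The union must prevail on at least one issue; overall, the union prevails.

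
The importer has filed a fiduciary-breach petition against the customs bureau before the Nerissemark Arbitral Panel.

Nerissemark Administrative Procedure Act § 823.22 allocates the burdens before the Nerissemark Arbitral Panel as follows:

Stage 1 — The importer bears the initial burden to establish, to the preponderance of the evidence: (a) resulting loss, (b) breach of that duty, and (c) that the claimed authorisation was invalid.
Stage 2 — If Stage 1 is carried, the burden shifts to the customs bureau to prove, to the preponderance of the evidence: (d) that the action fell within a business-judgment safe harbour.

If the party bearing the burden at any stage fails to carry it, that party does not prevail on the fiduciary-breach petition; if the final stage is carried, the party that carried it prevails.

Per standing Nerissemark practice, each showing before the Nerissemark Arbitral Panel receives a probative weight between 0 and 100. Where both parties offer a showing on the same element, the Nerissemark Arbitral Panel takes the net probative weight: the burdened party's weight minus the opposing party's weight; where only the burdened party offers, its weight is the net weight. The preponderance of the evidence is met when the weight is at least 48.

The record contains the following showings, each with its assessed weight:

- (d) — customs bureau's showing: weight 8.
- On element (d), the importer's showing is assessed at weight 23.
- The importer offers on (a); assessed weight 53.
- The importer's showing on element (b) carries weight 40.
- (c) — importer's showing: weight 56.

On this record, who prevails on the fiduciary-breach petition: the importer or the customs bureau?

customs bureau

Stage 1 — burden on importer; standard: the preponderance of the evidence (weight is at least 48).
    (a): 53 ≥ 48 [met]
    (b): 40 < 48 [not met]
    (c): 56 ≥ 48 [met]
  The importer does not carry Stage 1.
The analysis ends at Stage 1; the customs bureau prevails.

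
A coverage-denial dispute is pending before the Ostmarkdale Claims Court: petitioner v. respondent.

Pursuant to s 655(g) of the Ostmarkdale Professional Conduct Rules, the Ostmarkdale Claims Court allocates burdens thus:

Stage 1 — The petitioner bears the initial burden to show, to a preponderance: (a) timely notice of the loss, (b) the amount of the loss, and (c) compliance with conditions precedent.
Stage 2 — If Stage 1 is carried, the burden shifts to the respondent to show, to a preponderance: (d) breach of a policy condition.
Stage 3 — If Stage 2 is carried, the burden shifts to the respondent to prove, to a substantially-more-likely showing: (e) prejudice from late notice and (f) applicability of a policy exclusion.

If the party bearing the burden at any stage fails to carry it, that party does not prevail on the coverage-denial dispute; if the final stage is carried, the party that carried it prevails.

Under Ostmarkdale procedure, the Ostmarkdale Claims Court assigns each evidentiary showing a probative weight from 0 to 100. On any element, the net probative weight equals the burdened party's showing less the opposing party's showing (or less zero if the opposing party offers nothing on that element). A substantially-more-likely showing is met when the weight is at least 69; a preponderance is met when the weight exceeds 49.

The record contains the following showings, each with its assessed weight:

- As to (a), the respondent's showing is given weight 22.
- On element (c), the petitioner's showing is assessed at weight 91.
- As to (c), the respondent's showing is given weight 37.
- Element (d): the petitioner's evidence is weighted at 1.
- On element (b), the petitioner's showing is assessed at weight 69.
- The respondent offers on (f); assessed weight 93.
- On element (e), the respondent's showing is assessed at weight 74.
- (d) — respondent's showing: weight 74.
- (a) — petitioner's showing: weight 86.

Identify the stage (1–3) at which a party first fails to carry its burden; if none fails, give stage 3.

stage 3

At Stage 1 the petitioner must meet a preponderance (weight exceeds 49): on (a) the weight is 86 less the opposing 22 gives net 64, which does exceed 49, so (a) meets the standard; on (b) the weight is 69, > 49, so (b) meets the standard; on (c) the weight is 91 less the opposing 37 gives net 54, which does exceed 49, so (c) meets the standard.
  Stage 1 is satisfied; the onus moves to the respondent.
At Stage 2 the respondent must meet a preponderance (weight exceeds 49): on (d) the weight is 74 less the opposing 1 gives net 73, which does exceed 49, so (d) meets the standard.
  All elements met. The respondent retains the burden for Stage 3.
At Stage 3 the respondent must meet a substantially-more-likely showing (weight is at least 69): on (e) the weight is 74, ≥ 69, so (e) meets the standard; on (f) the weight is 93, which does reach 69, so (f) meets the standard.
  The respondent carries the last stage.
With every stage satisfied, the respondent prevails.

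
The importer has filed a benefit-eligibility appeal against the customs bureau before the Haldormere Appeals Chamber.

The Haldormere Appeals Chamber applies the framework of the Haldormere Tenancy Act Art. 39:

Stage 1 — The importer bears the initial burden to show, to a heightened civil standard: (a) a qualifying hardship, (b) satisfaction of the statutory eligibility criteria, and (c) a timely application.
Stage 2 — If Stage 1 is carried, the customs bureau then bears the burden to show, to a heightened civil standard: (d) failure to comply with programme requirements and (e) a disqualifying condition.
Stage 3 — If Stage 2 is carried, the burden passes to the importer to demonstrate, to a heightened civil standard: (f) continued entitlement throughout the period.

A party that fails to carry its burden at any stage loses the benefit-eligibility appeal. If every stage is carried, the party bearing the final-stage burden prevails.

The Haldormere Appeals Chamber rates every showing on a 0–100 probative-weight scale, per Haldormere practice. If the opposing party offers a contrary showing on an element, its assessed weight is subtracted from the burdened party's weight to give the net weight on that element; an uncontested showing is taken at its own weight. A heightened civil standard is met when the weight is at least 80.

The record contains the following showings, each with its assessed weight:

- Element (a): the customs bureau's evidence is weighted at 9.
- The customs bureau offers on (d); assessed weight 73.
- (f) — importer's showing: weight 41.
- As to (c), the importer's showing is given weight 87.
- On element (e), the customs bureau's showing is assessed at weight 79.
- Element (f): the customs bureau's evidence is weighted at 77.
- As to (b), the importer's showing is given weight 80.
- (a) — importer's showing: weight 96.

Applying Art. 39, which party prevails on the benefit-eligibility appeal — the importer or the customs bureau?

Stage 1 — burden on importer; standard: a heightened civil standard (weight is at least 80).
    (a): 96 − 9 = 87 ≥ 80 [met]
    (b): 80 ≥ 80 [met]
    (c): 87 ≥ 80 [met]
  Stage 1 carried; the burden shifts to the customs bureau.
Stage 2 — burden on customs bureau; standard: a heightened civil standard (weight is at least 80).
    (d): 73 < 80 [not met]
    (e): 79 < 80 [not met]
  Not every element is met, so the customs bureau fails to carry Stage 2.
The importer prevails.

importer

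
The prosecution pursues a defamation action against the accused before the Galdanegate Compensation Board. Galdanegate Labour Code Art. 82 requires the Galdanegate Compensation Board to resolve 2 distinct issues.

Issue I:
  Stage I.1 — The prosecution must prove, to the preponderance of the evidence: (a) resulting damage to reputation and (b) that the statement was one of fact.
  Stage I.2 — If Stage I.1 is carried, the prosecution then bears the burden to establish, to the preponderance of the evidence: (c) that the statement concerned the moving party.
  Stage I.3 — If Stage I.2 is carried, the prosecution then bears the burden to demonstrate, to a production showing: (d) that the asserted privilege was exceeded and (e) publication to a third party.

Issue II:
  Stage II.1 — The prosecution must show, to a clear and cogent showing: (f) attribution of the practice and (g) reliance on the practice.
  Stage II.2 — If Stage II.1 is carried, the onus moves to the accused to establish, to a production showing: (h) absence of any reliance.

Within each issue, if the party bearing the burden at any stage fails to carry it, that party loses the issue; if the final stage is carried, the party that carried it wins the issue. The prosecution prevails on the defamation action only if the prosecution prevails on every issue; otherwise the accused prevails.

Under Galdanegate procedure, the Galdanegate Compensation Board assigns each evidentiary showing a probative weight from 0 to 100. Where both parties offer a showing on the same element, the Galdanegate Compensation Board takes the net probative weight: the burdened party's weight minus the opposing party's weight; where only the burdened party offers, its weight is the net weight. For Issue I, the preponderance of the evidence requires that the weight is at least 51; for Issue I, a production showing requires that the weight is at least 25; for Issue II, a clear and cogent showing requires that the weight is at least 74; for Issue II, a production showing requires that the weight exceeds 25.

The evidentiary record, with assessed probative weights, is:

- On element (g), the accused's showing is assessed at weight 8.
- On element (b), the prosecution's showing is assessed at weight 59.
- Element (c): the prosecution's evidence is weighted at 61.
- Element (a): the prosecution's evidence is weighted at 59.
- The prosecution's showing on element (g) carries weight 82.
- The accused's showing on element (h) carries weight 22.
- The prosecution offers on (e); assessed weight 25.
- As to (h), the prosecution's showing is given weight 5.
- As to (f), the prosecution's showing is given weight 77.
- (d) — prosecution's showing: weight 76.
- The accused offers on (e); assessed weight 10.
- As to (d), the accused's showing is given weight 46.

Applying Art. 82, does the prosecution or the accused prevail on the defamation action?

accused

— Issue I —
Stage I.1 — burden on prosecution; standard: the preponderance of the evidence (weight is at least 51).
    (a): 59 ≥ 51 [met]
    (b): 59 ≥ 51 [met]
  Stage I.1 carried; the burden remains with the prosecution.
Stage I.2 — burden on prosecution; standard: the preponderance of the evidence (weight is at least 51).
    (c): 61 ≥ 51 [met]
  Stage I.2 carried; the burden remains with the prosecution.
Stage I.3 — burden on prosecution; standard: a production showing (weight is at least 25).
    (d): 76 − 46 = 30 ≥ 25 [met]
    (e): 25 − 10 = 15 < 25 [not met]
  The prosecution does not carry Stage I.3.
The accused prevails on this issue.
— Issue II —
Stage II.1 (prosecution, a clear and cogent showing, weight is at least 74): (f) 77 ≥ 74 — meets; (g) net 82−8=74 ≥ 74 — meets.
  The prosecution carries Stage II.1; the accused now bears the burden.
Stage II.2 (accused, a production showing, weight exceeds 25): (h) net 22−5=17 ≤ 25 — fails.
  Not every element is met, so the accused fails to carry Stage II.2.
So the prosecution prevails on this issue.
Per-issue: Issue I → accused; Issue II → prosecution. The prosecution must prevail on every issue; overall, the accused prevails.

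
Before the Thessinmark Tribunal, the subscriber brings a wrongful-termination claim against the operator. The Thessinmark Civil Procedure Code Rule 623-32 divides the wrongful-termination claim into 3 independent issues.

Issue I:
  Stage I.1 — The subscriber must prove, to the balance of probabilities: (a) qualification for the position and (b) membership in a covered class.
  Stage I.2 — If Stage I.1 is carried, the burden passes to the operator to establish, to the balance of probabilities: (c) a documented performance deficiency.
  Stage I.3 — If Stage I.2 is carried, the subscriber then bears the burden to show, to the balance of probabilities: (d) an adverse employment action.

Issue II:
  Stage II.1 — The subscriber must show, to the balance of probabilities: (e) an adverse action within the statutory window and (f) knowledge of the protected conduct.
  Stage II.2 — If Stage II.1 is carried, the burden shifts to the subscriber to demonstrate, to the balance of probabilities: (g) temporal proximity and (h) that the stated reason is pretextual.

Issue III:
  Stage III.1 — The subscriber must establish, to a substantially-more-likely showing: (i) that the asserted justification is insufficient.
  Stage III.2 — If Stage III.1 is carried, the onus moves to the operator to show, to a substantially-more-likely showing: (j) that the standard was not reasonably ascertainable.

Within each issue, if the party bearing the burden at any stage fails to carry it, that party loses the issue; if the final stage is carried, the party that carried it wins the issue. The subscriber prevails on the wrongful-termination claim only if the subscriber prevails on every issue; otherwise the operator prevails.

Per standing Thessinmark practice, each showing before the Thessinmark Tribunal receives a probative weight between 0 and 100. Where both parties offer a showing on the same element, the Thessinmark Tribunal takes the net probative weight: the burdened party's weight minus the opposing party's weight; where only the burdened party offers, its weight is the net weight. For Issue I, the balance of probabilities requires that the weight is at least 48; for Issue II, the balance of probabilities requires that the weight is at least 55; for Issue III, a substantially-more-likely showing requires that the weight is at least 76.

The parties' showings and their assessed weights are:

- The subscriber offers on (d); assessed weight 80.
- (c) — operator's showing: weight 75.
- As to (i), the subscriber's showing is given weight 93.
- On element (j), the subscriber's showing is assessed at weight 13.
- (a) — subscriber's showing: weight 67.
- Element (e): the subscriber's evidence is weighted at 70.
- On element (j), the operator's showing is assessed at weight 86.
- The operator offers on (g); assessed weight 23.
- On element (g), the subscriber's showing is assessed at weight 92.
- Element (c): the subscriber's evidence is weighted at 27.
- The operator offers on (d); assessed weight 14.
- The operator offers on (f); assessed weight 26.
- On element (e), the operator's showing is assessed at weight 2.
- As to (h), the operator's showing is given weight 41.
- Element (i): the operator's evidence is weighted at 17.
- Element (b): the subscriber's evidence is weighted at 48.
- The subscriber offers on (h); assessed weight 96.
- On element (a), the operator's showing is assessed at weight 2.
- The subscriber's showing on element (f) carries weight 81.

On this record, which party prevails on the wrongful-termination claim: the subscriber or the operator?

subscriber

— Issue I —
Stage I.1 — burden on subscriber; standard: the balance of probabilities (weight is at least 48).
    (a): 67 − 2 = 65 ≥ 48 [met]
    (b): 48 ≥ 48 [met]
  Stage I.1 is satisfied; the onus moves to the operator.
Stage I.2 — burden on operator; standard: the balance of probabilities (weight is at least 48).
    (c): 75 − 27 = 48 ≥ 48 [met]
  All elements met. The burden passes to the subscriber.
Stage I.3 — burden on subscriber; standard: the balance of probabilities (weight is at least 48).
    (d): 80 − 14 = 66 ≥ 48 [met]
  Stage I.3 carried; the final stage is satisfied.
With every stage satisfied, the subscriber prevails on this issue.
— Issue II —
Stage II.1 — burden on subscriber; standard: the balance of probabilities (weight is at least 55).
    (e): 70 − 2 = 68 ≥ 55 [met]
    (f): 81 − 26 = 55 ≥ 55 [met]
  Stage II.1 carried; the burden remains with the subscriber.
Stage II.2 — burden on subscriber; standard: the balance of probabilities (weight is at least 55).
    (g): 92 − 23 = 69 ≥ 55 [met]
    (h): 96 − 41 = 55 ≥ 55 [met]
  Stage II.2 carried; the final stage is satisfied.
All stages carried — the subscriber prevails on this issue.
— Issue III —
Stage III.1 — burden on subscriber; standard: a substantially-more-likely showing (weight is at least 76).
    (i): 93 − 17 = 76 ≥ 76 [met]
  All elements met. The burden passes to the operator.
Stage III.2 — burden on operator; standard: a substantially-more-likely showing (weight is at least 76).
    (j): 86 − 13 = 73 < 76 [not met]
  The operator does not carry Stage III.2.
So the subscriber prevails on this issue.
Per-issue: Issue I → subscriber; Issue II → subscriber; Issue III → subscriber. The subscriber must prevail on every issue; overall, the subscriber prevails.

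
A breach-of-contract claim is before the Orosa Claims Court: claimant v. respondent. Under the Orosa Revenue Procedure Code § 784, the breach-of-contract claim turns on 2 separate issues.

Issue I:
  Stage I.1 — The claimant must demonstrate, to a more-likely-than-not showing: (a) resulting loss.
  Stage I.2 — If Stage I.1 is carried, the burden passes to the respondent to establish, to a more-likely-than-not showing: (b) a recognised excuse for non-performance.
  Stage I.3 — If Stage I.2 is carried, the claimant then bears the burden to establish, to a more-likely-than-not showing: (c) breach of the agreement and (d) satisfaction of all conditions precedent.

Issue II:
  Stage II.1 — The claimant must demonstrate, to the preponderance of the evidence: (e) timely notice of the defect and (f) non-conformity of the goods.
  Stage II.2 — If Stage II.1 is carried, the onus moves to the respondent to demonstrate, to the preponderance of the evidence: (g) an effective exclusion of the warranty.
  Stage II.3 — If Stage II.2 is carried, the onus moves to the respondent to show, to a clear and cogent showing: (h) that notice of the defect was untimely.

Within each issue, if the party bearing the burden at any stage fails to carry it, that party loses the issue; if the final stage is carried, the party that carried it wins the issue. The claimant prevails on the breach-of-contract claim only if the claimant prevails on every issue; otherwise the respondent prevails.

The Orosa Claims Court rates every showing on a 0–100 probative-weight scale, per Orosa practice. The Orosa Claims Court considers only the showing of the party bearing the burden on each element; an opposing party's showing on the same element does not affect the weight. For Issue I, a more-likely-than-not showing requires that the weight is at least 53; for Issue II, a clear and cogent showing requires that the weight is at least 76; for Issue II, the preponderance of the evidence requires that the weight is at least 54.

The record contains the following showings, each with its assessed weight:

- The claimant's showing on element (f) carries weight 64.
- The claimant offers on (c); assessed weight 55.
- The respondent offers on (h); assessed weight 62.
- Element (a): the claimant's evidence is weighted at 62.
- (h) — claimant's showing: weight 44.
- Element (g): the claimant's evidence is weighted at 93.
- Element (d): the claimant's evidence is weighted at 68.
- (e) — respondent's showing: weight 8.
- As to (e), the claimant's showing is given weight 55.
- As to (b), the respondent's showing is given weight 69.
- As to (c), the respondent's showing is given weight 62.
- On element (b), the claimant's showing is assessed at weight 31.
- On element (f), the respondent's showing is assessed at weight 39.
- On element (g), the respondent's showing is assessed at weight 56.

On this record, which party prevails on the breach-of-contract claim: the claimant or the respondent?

claimant

— Issue I —
At Stage I.1 the claimant must meet a more-likely-than-not showing (weight is at least 53): on (a) the weight is 62, which does reach 53, so (a) meets the standard.
  The claimant carries Stage I.1; the respondent now bears the burden.
At Stage I.2 the respondent must meet a more-likely-than-not showing (weight is at least 53): on (b) the weight is 69 (the claimant's 31 is given no effect), ≥ 53, so (b) meets the standard.
  Stage I.2 is satisfied; the onus moves to the claimant.
At Stage I.3 the claimant must meet a more-likely-than-not showing (weight is at least 53): on (c) the weight is 55 (the respondent's 62 is given no effect), ≥ 53, so (c) meets the standard; on (d) the weight is 68, ≥ 53, so (d) meets the standard.
  The claimant carries the last stage.
Every stage carried; the claimant prevails on this issue.
— Issue II —
Stage II.1 (claimant, the preponderance of the evidence, weight is at least 54): (e) 55 (respondent's 8 disregarded) ≥ 54 — meets; (f) 64 (respondent's 39 disregarded) ≥ 54 — meets.
  All elements met. The burden passes to the respondent.
Stage II.2 (respondent, the preponderance of the evidence, weight is at least 54): (g) 56 (claimant's 93 disregarded) ≥ 54 — meets.
  All elements met. The respondent retains the burden for Stage II.3.
Stage II.3 (respondent, a clear and cogent showing, weight is at least 76): (h) 62 (claimant's 44 disregarded) < 76 — fails.
  Not every element is met, so the respondent fails to carry Stage II.3.
The analysis ends at Stage II.3; the claimant prevails on this issue.
Per-issue: Issue I → claimant; Issue II → claimant. The claimant must prevail on every issue; overall, the claimant prevails.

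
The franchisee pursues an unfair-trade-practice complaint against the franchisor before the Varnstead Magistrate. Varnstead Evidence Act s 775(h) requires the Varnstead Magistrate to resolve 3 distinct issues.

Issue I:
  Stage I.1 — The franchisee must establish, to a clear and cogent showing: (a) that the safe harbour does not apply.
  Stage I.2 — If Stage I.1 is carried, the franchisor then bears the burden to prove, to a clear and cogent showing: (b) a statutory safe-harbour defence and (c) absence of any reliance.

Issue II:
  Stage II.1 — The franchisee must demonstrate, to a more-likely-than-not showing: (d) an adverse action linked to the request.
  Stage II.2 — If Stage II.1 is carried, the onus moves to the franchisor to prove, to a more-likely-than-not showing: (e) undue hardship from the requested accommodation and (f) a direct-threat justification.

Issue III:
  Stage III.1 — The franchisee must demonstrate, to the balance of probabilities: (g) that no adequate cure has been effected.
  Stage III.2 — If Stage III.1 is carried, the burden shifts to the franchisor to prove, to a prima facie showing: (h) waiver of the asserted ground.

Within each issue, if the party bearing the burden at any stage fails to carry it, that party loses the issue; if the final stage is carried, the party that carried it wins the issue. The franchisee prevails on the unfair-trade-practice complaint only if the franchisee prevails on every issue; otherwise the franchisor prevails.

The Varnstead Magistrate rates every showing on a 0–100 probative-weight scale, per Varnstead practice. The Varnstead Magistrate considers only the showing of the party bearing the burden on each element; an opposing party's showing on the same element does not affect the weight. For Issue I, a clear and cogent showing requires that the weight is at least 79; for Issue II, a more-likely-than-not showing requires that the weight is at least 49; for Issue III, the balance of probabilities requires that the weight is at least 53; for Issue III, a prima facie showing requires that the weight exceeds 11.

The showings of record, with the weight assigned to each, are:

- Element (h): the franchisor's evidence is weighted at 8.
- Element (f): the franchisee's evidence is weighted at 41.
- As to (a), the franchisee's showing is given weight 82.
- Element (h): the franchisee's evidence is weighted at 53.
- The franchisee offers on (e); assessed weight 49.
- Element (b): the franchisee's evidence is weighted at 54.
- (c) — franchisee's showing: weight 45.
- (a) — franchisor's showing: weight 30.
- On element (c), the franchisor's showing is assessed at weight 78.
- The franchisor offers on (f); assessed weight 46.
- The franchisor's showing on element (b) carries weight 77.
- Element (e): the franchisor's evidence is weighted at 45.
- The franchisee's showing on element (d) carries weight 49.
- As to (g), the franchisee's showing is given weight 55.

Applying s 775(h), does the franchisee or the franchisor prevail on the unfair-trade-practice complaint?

franchisee

— Issue I —
At Stage I.1 the franchisee must meet a clear and cogent showing (weight is at least 79): on (a) the weight is 82 (the franchisor's 30 is given no effect), ≥ 79, so (a) meets the standard.
  The franchisee carries Stage I.1; the franchisor now bears the burden.
At Stage I.2 the franchisor must meet a clear and cogent showing (weight is at least 79): on (b) the weight is 77 (the franchisee's 54 is given no effect), < 79, so (b) does not meet the standard; on (c) the weight is 78 (the franchisee's 45 is given no effect), < 79, so (c) does not meet the standard.
  Stage I.2 not carried; the franchisor fails its burden.
So the franchisee prevails on this issue.
— Issue II —
Stage II.1 (franchisee, a more-likely-than-not showing, weight is at least 49): (d) 49 ≥ 49 — meets.
  Stage II.1 is satisfied; the onus moves to the franchisor.
Stage II.2 (franchisor, a more-likely-than-not showing, weight is at least 49): (e) 45 (franchisee's 49 disregarded) < 49 — fails; (f) 46 (franchisee's 41 disregarded) < 49 — fails.
  Not every element is met, so the franchisor fails to carry Stage II.2.
So the franchisee prevails on this issue.
— Issue III —
Stage III.1 — burden on franchisee; standard: the balance of probabilities (weight is at least 53).
    (g): 55 ≥ 53 [met]
  The franchisee carries Stage III.1; the franchisor now bears the burden.
Stage III.2 — burden on franchisor; standard: a prima facie showing (weight exceeds 11).
    (h): 8 (franchisee's 53 disregarded) ≤ 11 [not met]
  Stage III.2 not carried; the franchisor fails its burden.
The franchisee prevails on this issue.
Per-issue: Issue I → franchisee; Issue II → franchisee; Issue III → franchisee. The franchisee must prevail on every issue; overall, the franchisee prevails.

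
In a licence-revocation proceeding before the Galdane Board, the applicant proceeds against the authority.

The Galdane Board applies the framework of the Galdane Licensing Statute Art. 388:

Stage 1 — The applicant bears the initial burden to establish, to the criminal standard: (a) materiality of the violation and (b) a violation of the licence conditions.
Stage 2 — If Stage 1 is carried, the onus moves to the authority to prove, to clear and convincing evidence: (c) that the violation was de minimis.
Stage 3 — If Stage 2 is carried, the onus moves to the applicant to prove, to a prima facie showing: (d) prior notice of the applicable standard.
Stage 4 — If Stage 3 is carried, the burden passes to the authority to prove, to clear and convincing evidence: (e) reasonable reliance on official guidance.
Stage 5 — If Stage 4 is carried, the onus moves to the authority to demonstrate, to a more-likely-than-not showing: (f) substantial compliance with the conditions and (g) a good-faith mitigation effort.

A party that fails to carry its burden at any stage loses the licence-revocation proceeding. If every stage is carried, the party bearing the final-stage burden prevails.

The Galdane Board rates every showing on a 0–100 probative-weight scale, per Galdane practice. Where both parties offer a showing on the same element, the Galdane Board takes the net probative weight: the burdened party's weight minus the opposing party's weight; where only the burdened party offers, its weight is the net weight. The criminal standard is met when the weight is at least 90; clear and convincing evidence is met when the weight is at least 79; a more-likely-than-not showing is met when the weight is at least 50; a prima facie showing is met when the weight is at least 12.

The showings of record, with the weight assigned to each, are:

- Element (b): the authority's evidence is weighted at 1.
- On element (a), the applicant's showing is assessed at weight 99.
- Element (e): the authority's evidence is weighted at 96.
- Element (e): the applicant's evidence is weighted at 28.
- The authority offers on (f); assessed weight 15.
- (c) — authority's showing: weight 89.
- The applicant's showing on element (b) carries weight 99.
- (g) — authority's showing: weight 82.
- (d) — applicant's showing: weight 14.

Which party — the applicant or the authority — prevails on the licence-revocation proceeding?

applicant

At Stage 1 the applicant must meet the criminal standard (weight is at least 90): on (a) the weight is 99, which does reach 90, so (a) meets the standard; on (b) the weight is 99 less the opposing 1 gives net 98, ≥ 90, so (b) meets the standard.
  All elements met. The burden passes to the authority.
At Stage 2 the authority must meet clear and convincing evidence (weight is at least 79): on (c) the weight is 89, ≥ 79, so (c) meets the standard.
  Stage 2 carried; the burden shifts to the applicant.
At Stage 3 the applicant must meet a prima facie showing (weight is at least 12): on (d) the weight is 14, ≥ 12, so (d) meets the standard.
  Stage 3 carried; the burden shifts to the authority.
At Stage 4 the authority must meet clear and convincing evidence (weight is at least 79): on (e) the weight is 96 less the opposing 28 gives net 68, which does not reach 79, so (e) does not meet the standard.
  Not every element is met, so the authority fails to carry Stage 4.
The applicant prevails.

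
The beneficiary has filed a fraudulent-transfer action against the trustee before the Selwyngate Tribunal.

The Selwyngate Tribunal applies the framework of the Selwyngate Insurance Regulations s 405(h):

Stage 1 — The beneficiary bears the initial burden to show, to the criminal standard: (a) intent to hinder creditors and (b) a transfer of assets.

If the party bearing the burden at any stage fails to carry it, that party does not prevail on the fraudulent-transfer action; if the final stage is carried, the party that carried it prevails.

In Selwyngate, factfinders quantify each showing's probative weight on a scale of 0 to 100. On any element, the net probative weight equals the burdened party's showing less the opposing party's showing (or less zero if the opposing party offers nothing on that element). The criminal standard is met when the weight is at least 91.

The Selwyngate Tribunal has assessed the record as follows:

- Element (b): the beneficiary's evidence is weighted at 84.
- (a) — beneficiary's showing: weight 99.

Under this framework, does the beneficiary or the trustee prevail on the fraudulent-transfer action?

trustee

Stage 1 (beneficiary, the criminal standard, weight is at least 91): (a) 99 ≥ 91 — meets; (b) 84 < 91 — fails.
  Not every element is met, so the beneficiary fails to carry Stage 1.
So the trustee prevails.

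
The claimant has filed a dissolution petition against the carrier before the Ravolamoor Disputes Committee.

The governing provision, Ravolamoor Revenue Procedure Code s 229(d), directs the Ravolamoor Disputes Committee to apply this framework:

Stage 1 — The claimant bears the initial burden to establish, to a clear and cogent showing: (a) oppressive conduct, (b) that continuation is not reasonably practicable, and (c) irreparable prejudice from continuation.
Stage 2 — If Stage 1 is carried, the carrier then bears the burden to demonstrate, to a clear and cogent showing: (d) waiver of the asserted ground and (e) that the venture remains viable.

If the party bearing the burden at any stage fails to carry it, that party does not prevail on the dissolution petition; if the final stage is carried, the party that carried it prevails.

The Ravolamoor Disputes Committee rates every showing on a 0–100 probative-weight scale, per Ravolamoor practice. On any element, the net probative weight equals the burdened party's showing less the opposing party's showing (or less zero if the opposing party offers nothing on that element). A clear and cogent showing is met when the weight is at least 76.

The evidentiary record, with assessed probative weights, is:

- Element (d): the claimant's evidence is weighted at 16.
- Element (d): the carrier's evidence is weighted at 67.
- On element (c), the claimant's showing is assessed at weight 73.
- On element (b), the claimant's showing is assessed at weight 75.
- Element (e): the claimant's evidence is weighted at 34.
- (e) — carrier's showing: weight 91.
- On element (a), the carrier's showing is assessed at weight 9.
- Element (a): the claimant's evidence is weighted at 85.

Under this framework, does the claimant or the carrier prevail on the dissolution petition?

Stage 1 — burden on claimant; standard: a clear and cogent showing (weight is at least 76).
    (a): 85 − 9 = 76 ≥ 76 [met]
    (b): 75 < 76 [not met]
    (c): 73 < 76 [not met]
  The claimant does not carry Stage 1.
The carrier prevails.

carrier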